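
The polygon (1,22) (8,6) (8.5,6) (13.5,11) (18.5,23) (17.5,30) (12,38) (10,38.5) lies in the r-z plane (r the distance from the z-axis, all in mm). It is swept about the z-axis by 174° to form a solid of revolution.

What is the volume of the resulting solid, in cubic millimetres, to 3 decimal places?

Volume = 10329.164 mm³

Profile (r,z), 8 vertices: (1,22) (8,6) (8.5,6) (13.5,11) (18.5,23) (17.5,30) (12,38) (10,38.5)
edge 0: (1,22)→(8,6)  cross = 1·6 − 8·22 = -170.0000; (r_i+r_j)·cross = 9·-170.0000 = -1530.0000
edge 1: (8,6)→(8.5,6)  cross = 8·6 − 8.5·6 = -3.0000; (r_i+r_j)·cross = 16.5·-3.0000 = -49.5000
edge 2: (8.5,6)→(13.5,11)  cross = 8.5·11 − 13.5·6 = 12.5000; (r_i+r_j)·cross = 22·12.5000 = 275.0000
edge 3: (13.5,11)→(18.5,23)  cross = 13.5·23 − 18.5·11 = 107.0000; (r_i+r_j)·cross = 32·107.0000 = 3424.0000
edge 4: (18.5,23)→(17.5,30)  cross = 18.5·30 − 17.5·23 = 152.5000; (r_i+r_j)·cross = 36·152.5000 = 5490.0000
edge 5: (17.5,30)→(12,38)  cross = 17.5·38 − 12·30 = 305.0000; (r_i+r_j)·cross = 29.5·305.0000 = 8997.5000
edge 6: (12,38)→(10,38.5)  cross = 12·38.5 − 10·38 = 82.0000; (r_i+r_j)·cross = 22·82.0000 = 1804.0000
edge 7: (10,38.5)→(1,22)  cross = 10·22 − 1·38.5 = 181.5000; (r_i+r_j)·cross = 11·181.5000 = 1996.5000
Σcross = 667.5000 → A = |Σcross|/2 = 333.7500 mm²
Σ(r_i+r_j)·cross = 20407.5000 → first moment M = |Σ|/6 = 3401.2500
R_c = M/A = 3401.2500/333.7500 = 10.1910 mm
θ = 174° = 3.036873 rad
V = θ·R_c·A = 3.036873·10.1910·333.7500 = 10329.164 mm³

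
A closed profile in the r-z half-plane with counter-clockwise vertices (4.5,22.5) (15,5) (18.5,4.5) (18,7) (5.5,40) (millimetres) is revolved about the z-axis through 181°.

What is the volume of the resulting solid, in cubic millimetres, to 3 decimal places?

Profile (r,z), 5 vertices: (4.5,22.5) (15,5) (18.5,4.5) (18,7) (5.5,40)
edge 0: (4.5,22.5)→(15,5)  cross = 4.5·5 − 15·22.5 = -315.0000; (r_i+r_j)·cross = 19.5·-315.0000 = -6142.5000
edge 1: (15,5)→(18.5,4.5)  cross = 15·4.5 − 18.5·5 = -25.0000; (r_i+r_j)·cross = 33.5·-25.0000 = -837.5000
edge 2: (18.5,4.5)→(18,7)  cross = 18.5·7 − 18·4.5 = 48.5000; (r_i+r_j)·cross = 36.5·48.5000 = 1770.2500
edge 3: (18,7)→(5.5,40)  cross = 18·40 − 5.5·7 = 681.5000; (r_i+r_j)·cross = 23.5·681.5000 = 16015.2500
edge 4: (5.5,40)→(4.5,22.5)  cross = 5.5·22.5 − 4.5·40 = -56.2500; (r_i+r_j)·cross = 10·-56.2500 = -562.5000
Σcross = 333.7500 → A = |Σcross|/2 = 166.8750 mm²
Σ(r_i+r_j)·cross = 10243.0000 → first moment M = |Σ|/6 = 1707.1667
R_c = M/A = 1707.1667/166.8750 = 10.2302 mm
θ = 181° = 3.159046 rad
V = θ·R_c·A = 3.159046·10.2302·166.8750 = 5393.018 mm³

Volume = 5393.018 mm³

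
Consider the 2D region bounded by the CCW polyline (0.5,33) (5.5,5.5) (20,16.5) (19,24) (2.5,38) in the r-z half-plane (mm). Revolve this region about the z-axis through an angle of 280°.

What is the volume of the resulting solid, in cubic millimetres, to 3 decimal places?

Profile (r,z), 5 vertices: (0.5,33) (5.5,5.5) (20,16.5) (19,24) (2.5,38)
edge 0: (0.5,33)→(5.5,5.5)  cross = 0.5·5.5 − 5.5·33 = -178.7500; (r_i+r_j)·cross = 6·-178.7500 = -1072.5000
edge 1: (5.5,5.5)→(20,16.5)  cross = 5.5·16.5 − 20·5.5 = -19.2500; (r_i+r_j)·cross = 25.5·-19.2500 = -490.8750
edge 2: (20,16.5)→(19,24)  cross = 20·24 − 19·16.5 = 166.5000; (r_i+r_j)·cross = 39·166.5000 = 6493.5000
edge 3: (19,24)→(2.5,38)  cross = 19·38 − 2.5·24 = 662.0000; (r_i+r_j)·cross = 21.5·662.0000 = 14233.0000
edge 4: (2.5,38)→(0.5,33)  cross = 2.5·33 − 0.5·38 = 63.5000; (r_i+r_j)·cross = 3·63.5000 = 190.5000
Σcross = 694.0000 → A = |Σcross|/2 = 347.0000 mm²
Σ(r_i+r_j)·cross = 19353.6250 → first moment M = |Σ|/6 = 3225.6042
R_c = M/A = 3225.6042/347.0000 = 9.2957 mm
θ = 280° = 4.886922 rad
V = θ·R_c·A = 4.886922·9.2957·347.0000 = 15763.276 mm³

Volume = 15763.276 mm³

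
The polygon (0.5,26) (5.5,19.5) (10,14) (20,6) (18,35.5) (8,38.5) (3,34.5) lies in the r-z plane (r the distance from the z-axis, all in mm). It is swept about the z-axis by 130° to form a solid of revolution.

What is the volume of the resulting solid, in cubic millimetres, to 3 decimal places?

Profile (r,z), 7 vertices: (0.5,26) (5.5,19.5) (10,14) (20,6) (18,35.5) (8,38.5) (3,34.5)
edge 0: (0.5,26)→(5.5,19.5)  cross = 0.5·19.5 − 5.5·26 = -133.2500; (r_i+r_j)·cross = 6·-133.2500 = -799.5000
edge 1: (5.5,19.5)→(10,14)  cross = 5.5·14 − 10·19.5 = -118.0000; (r_i+r_j)·cross = 15.5·-118.0000 = -1829.0000
edge 2: (10,14)→(20,6)  cross = 10·6 − 20·14 = -220.0000; (r_i+r_j)·cross = 30·-220.0000 = -6600.0000
edge 3: (20,6)→(18,35.5)  cross = 20·35.5 − 18·6 = 602.0000; (r_i+r_j)·cross = 38·602.0000 = 22876.0000
edge 4: (18,35.5)→(8,38.5)  cross = 18·38.5 − 8·35.5 = 409.0000; (r_i+r_j)·cross = 26·409.0000 = 10634.0000
edge 5: (8,38.5)→(3,34.5)  cross = 8·34.5 − 3·38.5 = 160.5000; (r_i+r_j)·cross = 11·160.5000 = 1765.5000
edge 6: (3,34.5)→(0.5,26)  cross = 3·26 − 0.5·34.5 = 60.7500; (r_i+r_j)·cross = 3.5·60.7500 = 212.6250
Σcross = 761.0000 → A = |Σcross|/2 = 380.5000 mm²
Σ(r_i+r_j)·cross = 26259.6250 → first moment M = |Σ|/6 = 4376.6042
R_c = M/A = 4376.6042/380.5000 = 11.5022 mm
θ = 130° = 2.268928 rad
V = θ·R_c·A = 2.268928·11.5022·380.5000 = 9930.200 mm³

Volume = 9930.200 mm³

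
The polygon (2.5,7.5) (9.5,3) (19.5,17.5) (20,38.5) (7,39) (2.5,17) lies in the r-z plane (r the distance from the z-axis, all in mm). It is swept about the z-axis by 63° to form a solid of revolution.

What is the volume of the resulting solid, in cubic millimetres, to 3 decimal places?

Volume = 5875.004 mm³

Profile (r,z), 6 vertices: (2.5,7.5) (9.5,3) (19.5,17.5) (20,38.5) (7,39) (2.5,17)
edge 0: (2.5,7.5)→(9.5,3)  cross = 2.5·3 − 9.5·7.5 = -63.7500; (r_i+r_j)·cross = 12·-63.7500 = -765.0000
edge 1: (9.5,3)→(19.5,17.5)  cross = 9.5·17.5 − 19.5·3 = 107.7500; (r_i+r_j)·cross = 29·107.7500 = 3124.7500
edge 2: (19.5,17.5)→(20,38.5)  cross = 19.5·38.5 − 20·17.5 = 400.7500; (r_i+r_j)·cross = 39.5·400.7500 = 15829.6250
edge 3: (20,38.5)→(7,39)  cross = 20·39 − 7·38.5 = 510.5000; (r_i+r_j)·cross = 27·510.5000 = 13783.5000
edge 4: (7,39)→(2.5,17)  cross = 7·17 − 2.5·39 = 21.5000; (r_i+r_j)·cross = 9.5·21.5000 = 204.2500
edge 5: (2.5,17)→(2.5,7.5)  cross = 2.5·7.5 − 2.5·17 = -23.7500; (r_i+r_j)·cross = 5·-23.7500 = -118.7500
Σcross = 953.0000 → A = |Σcross|/2 = 476.5000 mm²
Σ(r_i+r_j)·cross = 32058.3750 → first moment M = |Σ|/6 = 5343.0625
R_c = M/A = 5343.0625/476.5000 = 11.2131 mm
θ = 63° = 1.099557 rad
V = θ·R_c·A = 1.099557·11.2131·476.5000 = 5875.004 mm³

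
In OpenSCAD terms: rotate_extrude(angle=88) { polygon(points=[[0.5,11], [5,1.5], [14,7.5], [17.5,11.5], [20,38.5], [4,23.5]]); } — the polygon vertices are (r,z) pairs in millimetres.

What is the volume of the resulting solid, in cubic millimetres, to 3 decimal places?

Volume = 6481.967 mm³

Profile (r,z), 6 vertices: (0.5,11) (5,1.5) (14,7.5) (17.5,11.5) (20,38.5) (4,23.5)
edge 0: (0.5,11)→(5,1.5)  cross = 0.5·1.5 − 5·11 = -54.2500; (r_i+r_j)·cross = 5.5·-54.2500 = -298.3750
edge 1: (5,1.5)→(14,7.5)  cross = 5·7.5 − 14·1.5 = 16.5000; (r_i+r_j)·cross = 19·16.5000 = 313.5000
edge 2: (14,7.5)→(17.5,11.5)  cross = 14·11.5 − 17.5·7.5 = 29.7500; (r_i+r_j)·cross = 31.5·29.7500 = 937.1250
edge 3: (17.5,11.5)→(20,38.5)  cross = 17.5·38.5 − 20·11.5 = 443.7500; (r_i+r_j)·cross = 37.5·443.7500 = 16640.6250
edge 4: (20,38.5)→(4,23.5)  cross = 20·23.5 − 4·38.5 = 316.0000; (r_i+r_j)·cross = 24·316.0000 = 7584.0000
edge 5: (4,23.5)→(0.5,11)  cross = 4·11 − 0.5·23.5 = 32.2500; (r_i+r_j)·cross = 4.5·32.2500 = 145.1250
Σcross = 784.0000 → A = |Σcross|/2 = 392.0000 mm²
Σ(r_i+r_j)·cross = 25322.0000 → first moment M = |Σ|/6 = 4220.3333
R_c = M/A = 4220.3333/392.0000 = 10.7662 mm
θ = 88° = 1.535890 rad
V = θ·R_c·A = 1.535890·10.7662·392.0000 = 6481.967 mm³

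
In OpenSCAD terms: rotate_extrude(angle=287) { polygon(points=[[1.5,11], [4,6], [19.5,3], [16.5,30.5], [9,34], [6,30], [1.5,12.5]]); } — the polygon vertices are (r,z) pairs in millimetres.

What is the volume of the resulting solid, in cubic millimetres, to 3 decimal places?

Volume = 21274.461 mm³

Profile (r,z), 7 vertices: (1.5,11) (4,6) (19.5,3) (16.5,30.5) (9,34) (6,30) (1.5,12.5)
edge 0: (1.5,11)→(4,6)  cross = 1.5·6 − 4·11 = -35.0000; (r_i+r_j)·cross = 5.5·-35.0000 = -192.5000
edge 1: (4,6)→(19.5,3)  cross = 4·3 − 19.5·6 = -105.0000; (r_i+r_j)·cross = 23.5·-105.0000 = -2467.5000
edge 2: (19.5,3)→(16.5,30.5)  cross = 19.5·30.5 − 16.5·3 = 545.2500; (r_i+r_j)·cross = 36·545.2500 = 19629.0000
edge 3: (16.5,30.5)→(9,34)  cross = 16.5·34 − 9·30.5 = 286.5000; (r_i+r_j)·cross = 25.5·286.5000 = 7305.7500
edge 4: (9,34)→(6,30)  cross = 9·30 − 6·34 = 66.0000; (r_i+r_j)·cross = 15·66.0000 = 990.0000
edge 5: (6,30)→(1.5,12.5)  cross = 6·12.5 − 1.5·30 = 30.0000; (r_i+r_j)·cross = 7.5·30.0000 = 225.0000
edge 6: (1.5,12.5)→(1.5,11)  cross = 1.5·11 − 1.5·12.5 = -2.2500; (r_i+r_j)·cross = 3·-2.2500 = -6.7500
Σcross = 785.5000 → A = |Σcross|/2 = 392.7500 mm²
Σ(r_i+r_j)·cross = 25483.0000 → first moment M = |Σ|/6 = 4247.1667
R_c = M/A = 4247.1667/392.7500 = 10.8139 mm
θ = 287° = 5.009095 rad
V = θ·R_c·A = 5.009095·10.8139·392.7500 = 21274.461 mm³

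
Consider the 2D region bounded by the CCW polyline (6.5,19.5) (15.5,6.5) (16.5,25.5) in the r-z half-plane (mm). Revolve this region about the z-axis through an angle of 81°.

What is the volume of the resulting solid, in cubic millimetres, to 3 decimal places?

Profile (r,z), 3 vertices: (6.5,19.5) (15.5,6.5) (16.5,25.5)
edge 0: (6.5,19.5)→(15.5,6.5)  cross = 6.5·6.5 − 15.5·19.5 = -260.0000; (r_i+r_j)·cross = 22·-260.0000 = -5720.0000
edge 1: (15.5,6.5)→(16.5,25.5)  cross = 15.5·25.5 − 16.5·6.5 = 288.0000; (r_i+r_j)·cross = 32·288.0000 = 9216.0000
edge 2: (16.5,25.5)→(6.5,19.5)  cross = 16.5·19.5 − 6.5·25.5 = 156.0000; (r_i+r_j)·cross = 23·156.0000 = 3588.0000
Σcross = 184.0000 → A = |Σcross|/2 = 92.0000 mm²
Σ(r_i+r_j)·cross = 7084.0000 → first moment M = |Σ|/6 = 1180.6667
R_c = M/A = 1180.6667/92.0000 = 12.8333 mm
θ = 81° = 1.413717 rad
V = θ·R_c·A = 1.413717·12.8333·92.0000 = 1669.128 mm³

Volume = 1669.128 mm³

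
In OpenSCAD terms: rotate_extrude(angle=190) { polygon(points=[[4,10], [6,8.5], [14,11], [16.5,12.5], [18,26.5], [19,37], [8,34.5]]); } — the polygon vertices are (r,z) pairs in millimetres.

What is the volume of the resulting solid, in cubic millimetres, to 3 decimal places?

Profile (r,z), 7 vertices: (4,10) (6,8.5) (14,11) (16.5,12.5) (18,26.5) (19,37) (8,34.5)
edge 0: (4,10)→(6,8.5)  cross = 4·8.5 − 6·10 = -26.0000; (r_i+r_j)·cross = 10·-26.0000 = -260.0000
edge 1: (6,8.5)→(14,11)  cross = 6·11 − 14·8.5 = -53.0000; (r_i+r_j)·cross = 20·-53.0000 = -1060.0000
edge 2: (14,11)→(16.5,12.5)  cross = 14·12.5 − 16.5·11 = -6.5000; (r_i+r_j)·cross = 30.5·-6.5000 = -198.2500
edge 3: (16.5,12.5)→(18,26.5)  cross = 16.5·26.5 − 18·12.5 = 212.2500; (r_i+r_j)·cross = 34.5·212.2500 = 7322.6250
edge 4: (18,26.5)→(19,37)  cross = 18·37 − 19·26.5 = 162.5000; (r_i+r_j)·cross = 37·162.5000 = 6012.5000
edge 5: (19,37)→(8,34.5)  cross = 19·34.5 − 8·37 = 359.5000; (r_i+r_j)·cross = 27·359.5000 = 9706.5000
edge 6: (8,34.5)→(4,10)  cross = 8·10 − 4·34.5 = -58.0000; (r_i+r_j)·cross = 12·-58.0000 = -696.0000
Σcross = 590.7500 → A = |Σcross|/2 = 295.3750 mm²
Σ(r_i+r_j)·cross = 20827.3750 → first moment M = |Σ|/6 = 3471.2292
R_c = M/A = 3471.2292/295.3750 = 11.7519 mm
θ = 190° = 3.316126 rad
V = θ·R_c·A = 3.316126·11.7519·295.3750 = 11511.032 mm³

Volume = 11511.032 mm³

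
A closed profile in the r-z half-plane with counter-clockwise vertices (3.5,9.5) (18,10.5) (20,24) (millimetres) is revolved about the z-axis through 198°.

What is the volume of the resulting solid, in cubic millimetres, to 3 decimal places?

Volume = 4631.068 mm³

Profile (r,z), 3 vertices: (3.5,9.5) (18,10.5) (20,24)
edge 0: (3.5,9.5)→(18,10.5)  cross = 3.5·10.5 − 18·9.5 = -134.2500; (r_i+r_j)·cross = 21.5·-134.2500 = -2886.3750
edge 1: (18,10.5)→(20,24)  cross = 18·24 − 20·10.5 = 222.0000; (r_i+r_j)·cross = 38·222.0000 = 8436.0000
edge 2: (20,24)→(3.5,9.5)  cross = 20·9.5 − 3.5·24 = 106.0000; (r_i+r_j)·cross = 23.5·106.0000 = 2491.0000
Σcross = 193.7500 → A = |Σcross|/2 = 96.8750 mm²
Σ(r_i+r_j)·cross = 8040.6250 → first moment M = |Σ|/6 = 1340.1042
R_c = M/A = 1340.1042/96.8750 = 13.8333 mm
θ = 198° = 3.455752 rad
V = θ·R_c·A = 3.455752·13.8333·96.8750 = 4631.068 mm³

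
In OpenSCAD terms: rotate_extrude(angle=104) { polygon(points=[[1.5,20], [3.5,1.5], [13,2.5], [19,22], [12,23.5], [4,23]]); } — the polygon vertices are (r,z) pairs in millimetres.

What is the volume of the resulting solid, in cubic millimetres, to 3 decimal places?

Volume = 4820.905 mm³

Profile (r,z), 6 vertices: (1.5,20) (3.5,1.5) (13,2.5) (19,22) (12,23.5) (4,23)
edge 0: (1.5,20)→(3.5,1.5)  cross = 1.5·1.5 − 3.5·20 = -67.7500; (r_i+r_j)·cross = 5·-67.7500 = -338.7500
edge 1: (3.5,1.5)→(13,2.5)  cross = 3.5·2.5 − 13·1.5 = -10.7500; (r_i+r_j)·cross = 16.5·-10.7500 = -177.3750
edge 2: (13,2.5)→(19,22)  cross = 13·22 − 19·2.5 = 238.5000; (r_i+r_j)·cross = 32·238.5000 = 7632.0000
edge 3: (19,22)→(12,23.5)  cross = 19·23.5 − 12·22 = 182.5000; (r_i+r_j)·cross = 31·182.5000 = 5657.5000
edge 4: (12,23.5)→(4,23)  cross = 12·23 − 4·23.5 = 182.0000; (r_i+r_j)·cross = 16·182.0000 = 2912.0000
edge 5: (4,23)→(1.5,20)  cross = 4·20 − 1.5·23 = 45.5000; (r_i+r_j)·cross = 5.5·45.5000 = 250.2500
Σcross = 570.0000 → A = |Σcross|/2 = 285.0000 mm²
Σ(r_i+r_j)·cross = 15935.6250 → first moment M = |Σ|/6 = 2655.9375
R_c = M/A = 2655.9375/285.0000 = 9.3191 mm
θ = 104° = 1.815142 rad
V = θ·R_c·A = 1.815142·9.3191·285.0000 = 4820.905 mm³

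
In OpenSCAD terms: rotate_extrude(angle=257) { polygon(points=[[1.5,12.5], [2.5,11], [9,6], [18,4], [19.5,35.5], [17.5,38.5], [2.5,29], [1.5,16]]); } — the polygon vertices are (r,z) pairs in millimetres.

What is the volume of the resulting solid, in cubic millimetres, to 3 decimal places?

Volume = 23216.368 mm³

Profile (r,z), 8 vertices: (1.5,12.5) (2.5,11) (9,6) (18,4) (19.5,35.5) (17.5,38.5) (2.5,29) (1.5,16)
edge 0: (1.5,12.5)→(2.5,11)  cross = 1.5·11 − 2.5·12.5 = -14.7500; (r_i+r_j)·cross = 4·-14.7500 = -59.0000
edge 1: (2.5,11)→(9,6)  cross = 2.5·6 − 9·11 = -84.0000; (r_i+r_j)·cross = 11.5·-84.0000 = -966.0000
edge 2: (9,6)→(18,4)  cross = 9·4 − 18·6 = -72.0000; (r_i+r_j)·cross = 27·-72.0000 = -1944.0000
edge 3: (18,4)→(19.5,35.5)  cross = 18·35.5 − 19.5·4 = 561.0000; (r_i+r_j)·cross = 37.5·561.0000 = 21037.5000
edge 4: (19.5,35.5)→(17.5,38.5)  cross = 19.5·38.5 − 17.5·35.5 = 129.5000; (r_i+r_j)·cross = 37·129.5000 = 4791.5000
edge 5: (17.5,38.5)→(2.5,29)  cross = 17.5·29 − 2.5·38.5 = 411.2500; (r_i+r_j)·cross = 20·411.2500 = 8225.0000
edge 6: (2.5,29)→(1.5,16)  cross = 2.5·16 − 1.5·29 = -3.5000; (r_i+r_j)·cross = 4·-3.5000 = -14.0000
edge 7: (1.5,16)→(1.5,12.5)  cross = 1.5·12.5 − 1.5·16 = -5.2500; (r_i+r_j)·cross = 3·-5.2500 = -15.7500
Σcross = 922.2500 → A = |Σcross|/2 = 461.1250 mm²
Σ(r_i+r_j)·cross = 31055.2500 → first moment M = |Σ|/6 = 5175.8750
R_c = M/A = 5175.8750/461.1250 = 11.2245 mm
θ = 257° = 4.485496 rad
V = θ·R_c·A = 4.485496·11.2245·461.1250 = 23216.368 mm³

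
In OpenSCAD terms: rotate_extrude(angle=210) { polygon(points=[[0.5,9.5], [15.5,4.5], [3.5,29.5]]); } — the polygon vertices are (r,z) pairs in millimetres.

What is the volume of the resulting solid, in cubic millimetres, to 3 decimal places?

Profile (r,z), 3 vertices: (0.5,9.5) (15.5,4.5) (3.5,29.5)
edge 0: (0.5,9.5)→(15.5,4.5)  cross = 0.5·4.5 − 15.5·9.5 = -145.0000; (r_i+r_j)·cross = 16·-145.0000 = -2320.0000
edge 1: (15.5,4.5)→(3.5,29.5)  cross = 15.5·29.5 − 3.5·4.5 = 441.5000; (r_i+r_j)·cross = 19·441.5000 = 8388.5000
edge 2: (3.5,29.5)→(0.5,9.5)  cross = 3.5·9.5 − 0.5·29.5 = 18.5000; (r_i+r_j)·cross = 4·18.5000 = 74.0000
Σcross = 315.0000 → A = |Σcross|/2 = 157.5000 mm²
Σ(r_i+r_j)·cross = 6142.5000 → first moment M = |Σ|/6 = 1023.7500
R_c = M/A = 1023.7500/157.5000 = 6.5000 mm
θ = 210° = 3.665191 rad
V = θ·R_c·A = 3.665191·6.5000·157.5000 = 3752.240 mm³

Volume = 3752.240 mm³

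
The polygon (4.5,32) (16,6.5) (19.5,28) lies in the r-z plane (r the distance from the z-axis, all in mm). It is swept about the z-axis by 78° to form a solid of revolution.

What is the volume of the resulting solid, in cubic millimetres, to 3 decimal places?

Volume = 3053.977 mm³

Profile (r,z), 3 vertices: (4.5,32) (16,6.5) (19.5,28)
edge 0: (4.5,32)→(16,6.5)  cross = 4.5·6.5 − 16·32 = -482.7500; (r_i+r_j)·cross = 20.5·-482.7500 = -9896.3750
edge 1: (16,6.5)→(19.5,28)  cross = 16·28 − 19.5·6.5 = 321.2500; (r_i+r_j)·cross = 35.5·321.2500 = 11404.3750
edge 2: (19.5,28)→(4.5,32)  cross = 19.5·32 − 4.5·28 = 498.0000; (r_i+r_j)·cross = 24·498.0000 = 11952.0000
Σcross = 336.5000 → A = |Σcross|/2 = 168.2500 mm²
Σ(r_i+r_j)·cross = 13460.0000 → first moment M = |Σ|/6 = 2243.3333
R_c = M/A = 2243.3333/168.2500 = 13.3333 mm
θ = 78° = 1.361357 rad
V = θ·R_c·A = 1.361357·13.3333·168.2500 = 3053.977 mm³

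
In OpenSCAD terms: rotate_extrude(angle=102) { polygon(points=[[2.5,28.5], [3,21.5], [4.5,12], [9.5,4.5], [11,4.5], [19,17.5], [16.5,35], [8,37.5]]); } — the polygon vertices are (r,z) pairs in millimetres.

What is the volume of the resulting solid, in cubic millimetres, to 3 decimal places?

Volume = 7178.727 mm³

Profile (r,z), 8 vertices: (2.5,28.5) (3,21.5) (4.5,12) (9.5,4.5) (11,4.5) (19,17.5) (16.5,35) (8,37.5)
edge 0: (2.5,28.5)→(3,21.5)  cross = 2.5·21.5 − 3·28.5 = -31.7500; (r_i+r_j)·cross = 5.5·-31.7500 = -174.6250
edge 1: (3,21.5)→(4.5,12)  cross = 3·12 − 4.5·21.5 = -60.7500; (r_i+r_j)·cross = 7.5·-60.7500 = -455.6250
edge 2: (4.5,12)→(9.5,4.5)  cross = 4.5·4.5 − 9.5·12 = -93.7500; (r_i+r_j)·cross = 14·-93.7500 = -1312.5000
edge 3: (9.5,4.5)→(11,4.5)  cross = 9.5·4.5 − 11·4.5 = -6.7500; (r_i+r_j)·cross = 20.5·-6.7500 = -138.3750
edge 4: (11,4.5)→(19,17.5)  cross = 11·17.5 − 19·4.5 = 107.0000; (r_i+r_j)·cross = 30·107.0000 = 3210.0000
edge 5: (19,17.5)→(16.5,35)  cross = 19·35 − 16.5·17.5 = 376.2500; (r_i+r_j)·cross = 35.5·376.2500 = 13356.8750
edge 6: (16.5,35)→(8,37.5)  cross = 16.5·37.5 − 8·35 = 338.7500; (r_i+r_j)·cross = 24.5·338.7500 = 8299.3750
edge 7: (8,37.5)→(2.5,28.5)  cross = 8·28.5 − 2.5·37.5 = 134.2500; (r_i+r_j)·cross = 10.5·134.2500 = 1409.6250
Σcross = 763.2500 → A = |Σcross|/2 = 381.6250 mm²
Σ(r_i+r_j)·cross = 24194.7500 → first moment M = |Σ|/6 = 4032.4583
R_c = M/A = 4032.4583/381.6250 = 10.5665 mm
θ = 102° = 1.780236 rad
V = θ·R_c·A = 1.780236·10.5665·381.6250 = 7178.727 mm³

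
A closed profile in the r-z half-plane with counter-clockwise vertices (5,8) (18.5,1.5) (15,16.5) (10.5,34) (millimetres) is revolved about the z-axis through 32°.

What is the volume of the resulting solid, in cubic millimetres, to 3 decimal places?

Volume = 1249.609 mm³

Profile (r,z), 4 vertices: (5,8) (18.5,1.5) (15,16.5) (10.5,34)
edge 0: (5,8)→(18.5,1.5)  cross = 5·1.5 − 18.5·8 = -140.5000; (r_i+r_j)·cross = 23.5·-140.5000 = -3301.7500
edge 1: (18.5,1.5)→(15,16.5)  cross = 18.5·16.5 − 15·1.5 = 282.7500; (r_i+r_j)·cross = 33.5·282.7500 = 9472.1250
edge 2: (15,16.5)→(10.5,34)  cross = 15·34 − 10.5·16.5 = 336.7500; (r_i+r_j)·cross = 25.5·336.7500 = 8587.1250
edge 3: (10.5,34)→(5,8)  cross = 10.5·8 − 5·34 = -86.0000; (r_i+r_j)·cross = 15.5·-86.0000 = -1333.0000
Σcross = 393.0000 → A = |Σcross|/2 = 196.5000 mm²
Σ(r_i+r_j)·cross = 13424.5000 → first moment M = |Σ|/6 = 2237.4167
R_c = M/A = 2237.4167/196.5000 = 11.3863 mm
θ = 32° = 0.558505 rad
V = θ·R_c·A = 0.558505·11.3863·196.5000 = 1249.609 mm³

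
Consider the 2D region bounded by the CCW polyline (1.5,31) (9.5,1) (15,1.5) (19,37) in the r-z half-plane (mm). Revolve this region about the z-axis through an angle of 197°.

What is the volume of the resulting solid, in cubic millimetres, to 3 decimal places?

Volume = 14667.997 mm³

Profile (r,z), 4 vertices: (1.5,31) (9.5,1) (15,1.5) (19,37)
edge 0: (1.5,31)→(9.5,1)  cross = 1.5·1 − 9.5·31 = -293.0000; (r_i+r_j)·cross = 11·-293.0000 = -3223.0000
edge 1: (9.5,1)→(15,1.5)  cross = 9.5·1.5 − 15·1 = -0.7500; (r_i+r_j)·cross = 24.5·-0.7500 = -18.3750
edge 2: (15,1.5)→(19,37)  cross = 15·37 − 19·1.5 = 526.5000; (r_i+r_j)·cross = 34·526.5000 = 17901.0000
edge 3: (19,37)→(1.5,31)  cross = 19·31 − 1.5·37 = 533.5000; (r_i+r_j)·cross = 20.5·533.5000 = 10936.7500
Σcross = 766.2500 → A = |Σcross|/2 = 383.1250 mm²
Σ(r_i+r_j)·cross = 25596.3750 → first moment M = |Σ|/6 = 4266.0625
R_c = M/A = 4266.0625/383.1250 = 11.1349 mm
θ = 197° = 3.438299 rad
V = θ·R_c·A = 3.438299·11.1349·383.1250 = 14667.997 mm³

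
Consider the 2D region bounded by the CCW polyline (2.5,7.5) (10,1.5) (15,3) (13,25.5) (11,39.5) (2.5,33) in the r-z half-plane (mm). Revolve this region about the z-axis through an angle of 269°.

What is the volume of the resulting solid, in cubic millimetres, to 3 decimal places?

Profile (r,z), 6 vertices: (2.5,7.5) (10,1.5) (15,3) (13,25.5) (11,39.5) (2.5,33)
edge 0: (2.5,7.5)→(10,1.5)  cross = 2.5·1.5 − 10·7.5 = -71.2500; (r_i+r_j)·cross = 12.5·-71.2500 = -890.6250
edge 1: (10,1.5)→(15,3)  cross = 10·3 − 15·1.5 = 7.5000; (r_i+r_j)·cross = 25·7.5000 = 187.5000
edge 2: (15,3)→(13,25.5)  cross = 15·25.5 − 13·3 = 343.5000; (r_i+r_j)·cross = 28·343.5000 = 9618.0000
edge 3: (13,25.5)→(11,39.5)  cross = 13·39.5 − 11·25.5 = 233.0000; (r_i+r_j)·cross = 24·233.0000 = 5592.0000
edge 4: (11,39.5)→(2.5,33)  cross = 11·33 − 2.5·39.5 = 264.2500; (r_i+r_j)·cross = 13.5·264.2500 = 3567.3750
edge 5: (2.5,33)→(2.5,7.5)  cross = 2.5·7.5 − 2.5·33 = -63.7500; (r_i+r_j)·cross = 5·-63.7500 = -318.7500
Σcross = 713.2500 → A = |Σcross|/2 = 356.6250 mm²
Σ(r_i+r_j)·cross = 17755.5000 → first moment M = |Σ|/6 = 2959.2500
R_c = M/A = 2959.2500/356.6250 = 8.2979 mm
θ = 269° = 4.694936 rad
V = θ·R_c·A = 4.694936·8.2979·356.6250 = 13893.488 mm³

Volume = 13893.488 mm³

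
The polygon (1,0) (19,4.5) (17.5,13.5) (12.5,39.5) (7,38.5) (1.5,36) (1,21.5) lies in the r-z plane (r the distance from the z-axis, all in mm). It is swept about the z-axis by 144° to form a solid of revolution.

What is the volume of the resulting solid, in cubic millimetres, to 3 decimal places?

Volume = 11663.372 mm³

Profile (r,z), 7 vertices: (1,0) (19,4.5) (17.5,13.5) (12.5,39.5) (7,38.5) (1.5,36) (1,21.5)
edge 0: (1,0)→(19,4.5)  cross = 1·4.5 − 19·0 = 4.5000; (r_i+r_j)·cross = 20·4.5000 = 90.0000
edge 1: (19,4.5)→(17.5,13.5)  cross = 19·13.5 − 17.5·4.5 = 177.7500; (r_i+r_j)·cross = 36.5·177.7500 = 6487.8750
edge 2: (17.5,13.5)→(12.5,39.5)  cross = 17.5·39.5 − 12.5·13.5 = 522.5000; (r_i+r_j)·cross = 30·522.5000 = 15675.0000
edge 3: (12.5,39.5)→(7,38.5)  cross = 12.5·38.5 − 7·39.5 = 204.7500; (r_i+r_j)·cross = 19.5·204.7500 = 3992.6250
edge 4: (7,38.5)→(1.5,36)  cross = 7·36 − 1.5·38.5 = 194.2500; (r_i+r_j)·cross = 8.5·194.2500 = 1651.1250
edge 5: (1.5,36)→(1,21.5)  cross = 1.5·21.5 − 1·36 = -3.7500; (r_i+r_j)·cross = 2.5·-3.7500 = -9.3750
edge 6: (1,21.5)→(1,0)  cross = 1·0 − 1·21.5 = -21.5000; (r_i+r_j)·cross = 2·-21.5000 = -43.0000
Σcross = 1078.5000 → A = |Σcross|/2 = 539.2500 mm²
Σ(r_i+r_j)·cross = 27844.2500 → first moment M = |Σ|/6 = 4640.7083
R_c = M/A = 4640.7083/539.2500 = 8.6059 mm
θ = 144° = 2.513274 rad
V = θ·R_c·A = 2.513274·8.6059·539.2500 = 11663.372 mm³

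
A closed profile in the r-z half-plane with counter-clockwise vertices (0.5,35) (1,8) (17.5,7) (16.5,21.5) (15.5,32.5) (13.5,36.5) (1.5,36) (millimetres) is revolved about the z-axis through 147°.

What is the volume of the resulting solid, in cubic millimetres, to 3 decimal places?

Volume = 9867.108 mm³

Profile (r,z), 7 vertices: (0.5,35) (1,8) (17.5,7) (16.5,21.5) (15.5,32.5) (13.5,36.5) (1.5,36)
edge 0: (0.5,35)→(1,8)  cross = 0.5·8 − 1·35 = -31.0000; (r_i+r_j)·cross = 1.5·-31.0000 = -46.5000
edge 1: (1,8)→(17.5,7)  cross = 1·7 − 17.5·8 = -133.0000; (r_i+r_j)·cross = 18.5·-133.0000 = -2460.5000
edge 2: (17.5,7)→(16.5,21.5)  cross = 17.5·21.5 − 16.5·7 = 260.7500; (r_i+r_j)·cross = 34·260.7500 = 8865.5000
edge 3: (16.5,21.5)→(15.5,32.5)  cross = 16.5·32.5 − 15.5·21.5 = 203.0000; (r_i+r_j)·cross = 32·203.0000 = 6496.0000
edge 4: (15.5,32.5)→(13.5,36.5)  cross = 15.5·36.5 − 13.5·32.5 = 127.0000; (r_i+r_j)·cross = 29·127.0000 = 3683.0000
edge 5: (13.5,36.5)→(1.5,36)  cross = 13.5·36 − 1.5·36.5 = 431.2500; (r_i+r_j)·cross = 15·431.2500 = 6468.7500
edge 6: (1.5,36)→(0.5,35)  cross = 1.5·35 − 0.5·36 = 34.5000; (r_i+r_j)·cross = 2·34.5000 = 69.0000
Σcross = 892.5000 → A = |Σcross|/2 = 446.2500 mm²
Σ(r_i+r_j)·cross = 23075.2500 → first moment M = |Σ|/6 = 3845.8750
R_c = M/A = 3845.8750/446.2500 = 8.6182 mm
θ = 147° = 2.565634 rad
V = θ·R_c·A = 2.565634·8.6182·446.2500 = 9867.108 mm³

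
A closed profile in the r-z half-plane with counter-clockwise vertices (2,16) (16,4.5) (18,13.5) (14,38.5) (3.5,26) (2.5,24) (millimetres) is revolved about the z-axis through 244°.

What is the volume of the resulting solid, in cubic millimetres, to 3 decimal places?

Profile (r,z), 6 vertices: (2,16) (16,4.5) (18,13.5) (14,38.5) (3.5,26) (2.5,24)
edge 0: (2,16)→(16,4.5)  cross = 2·4.5 − 16·16 = -247.0000; (r_i+r_j)·cross = 18·-247.0000 = -4446.0000
edge 1: (16,4.5)→(18,13.5)  cross = 16·13.5 − 18·4.5 = 135.0000; (r_i+r_j)·cross = 34·135.0000 = 4590.0000
edge 2: (18,13.5)→(14,38.5)  cross = 18·38.5 − 14·13.5 = 504.0000; (r_i+r_j)·cross = 32·504.0000 = 16128.0000
edge 3: (14,38.5)→(3.5,26)  cross = 14·26 − 3.5·38.5 = 229.2500; (r_i+r_j)·cross = 17.5·229.2500 = 4011.8750
edge 4: (3.5,26)→(2.5,24)  cross = 3.5·24 − 2.5·26 = 19.0000; (r_i+r_j)·cross = 6·19.0000 = 114.0000
edge 5: (2.5,24)→(2,16)  cross = 2.5·16 − 2·24 = -8.0000; (r_i+r_j)·cross = 4.5·-8.0000 = -36.0000
Σcross = 632.2500 → A = |Σcross|/2 = 316.1250 mm²
Σ(r_i+r_j)·cross = 20361.8750 → first moment M = |Σ|/6 = 3393.6458
R_c = M/A = 3393.6458/316.1250 = 10.7351 mm
θ = 244° = 4.258603 rad
V = θ·R_c·A = 4.258603·10.7351·316.1250 = 14452.192 mm³

Volume = 14452.192 mm³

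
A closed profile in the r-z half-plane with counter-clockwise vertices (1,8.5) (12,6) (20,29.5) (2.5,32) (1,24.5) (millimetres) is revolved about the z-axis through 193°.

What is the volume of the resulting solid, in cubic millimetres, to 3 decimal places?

Volume = 10695.503 mm³

Profile (r,z), 5 vertices: (1,8.5) (12,6) (20,29.5) (2.5,32) (1,24.5)
edge 0: (1,8.5)→(12,6)  cross = 1·6 − 12·8.5 = -96.0000; (r_i+r_j)·cross = 13·-96.0000 = -1248.0000
edge 1: (12,6)→(20,29.5)  cross = 12·29.5 − 20·6 = 234.0000; (r_i+r_j)·cross = 32·234.0000 = 7488.0000
edge 2: (20,29.5)→(2.5,32)  cross = 20·32 − 2.5·29.5 = 566.2500; (r_i+r_j)·cross = 22.5·566.2500 = 12740.6250
edge 3: (2.5,32)→(1,24.5)  cross = 2.5·24.5 − 1·32 = 29.2500; (r_i+r_j)·cross = 3.5·29.2500 = 102.3750
edge 4: (1,24.5)→(1,8.5)  cross = 1·8.5 − 1·24.5 = -16.0000; (r_i+r_j)·cross = 2·-16.0000 = -32.0000
Σcross = 717.5000 → A = |Σcross|/2 = 358.7500 mm²
Σ(r_i+r_j)·cross = 19051.0000 → first moment M = |Σ|/6 = 3175.1667
R_c = M/A = 3175.1667/358.7500 = 8.8506 mm
θ = 193° = 3.368485 rad
V = θ·R_c·A = 3.368485·8.8506·358.7500 = 10695.503 mm³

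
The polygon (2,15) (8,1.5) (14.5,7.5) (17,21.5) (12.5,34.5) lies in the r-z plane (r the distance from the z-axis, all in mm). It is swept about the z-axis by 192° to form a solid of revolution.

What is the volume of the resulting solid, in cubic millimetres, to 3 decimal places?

Profile (r,z), 5 vertices: (2,15) (8,1.5) (14.5,7.5) (17,21.5) (12.5,34.5)
edge 0: (2,15)→(8,1.5)  cross = 2·1.5 − 8·15 = -117.0000; (r_i+r_j)·cross = 10·-117.0000 = -1170.0000
edge 1: (8,1.5)→(14.5,7.5)  cross = 8·7.5 − 14.5·1.5 = 38.2500; (r_i+r_j)·cross = 22.5·38.2500 = 860.6250
edge 2: (14.5,7.5)→(17,21.5)  cross = 14.5·21.5 − 17·7.5 = 184.2500; (r_i+r_j)·cross = 31.5·184.2500 = 5803.8750
edge 3: (17,21.5)→(12.5,34.5)  cross = 17·34.5 − 12.5·21.5 = 317.7500; (r_i+r_j)·cross = 29.5·317.7500 = 9373.6250
edge 4: (12.5,34.5)→(2,15)  cross = 12.5·15 − 2·34.5 = 118.5000; (r_i+r_j)·cross = 14.5·118.5000 = 1718.2500
Σcross = 541.7500 → A = |Σcross|/2 = 270.8750 mm²
Σ(r_i+r_j)·cross = 16586.3750 → first moment M = |Σ|/6 = 2764.3958
R_c = M/A = 2764.3958/270.8750 = 10.2054 mm
θ = 192° = 3.351032 rad
V = θ·R_c·A = 3.351032·10.2054·270.8750 = 9263.579 mm³

Volume = 9263.579 mm³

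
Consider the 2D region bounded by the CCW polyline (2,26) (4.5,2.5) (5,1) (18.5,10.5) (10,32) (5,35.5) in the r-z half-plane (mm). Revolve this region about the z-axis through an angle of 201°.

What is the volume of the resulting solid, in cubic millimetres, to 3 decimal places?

Volume = 10063.896 mm³

Profile (r,z), 6 vertices: (2,26) (4.5,2.5) (5,1) (18.5,10.5) (10,32) (5,35.5)
edge 0: (2,26)→(4.5,2.5)  cross = 2·2.5 − 4.5·26 = -112.0000; (r_i+r_j)·cross = 6.5·-112.0000 = -728.0000
edge 1: (4.5,2.5)→(5,1)  cross = 4.5·1 − 5·2.5 = -8.0000; (r_i+r_j)·cross = 9.5·-8.0000 = -76.0000
edge 2: (5,1)→(18.5,10.5)  cross = 5·10.5 − 18.5·1 = 34.0000; (r_i+r_j)·cross = 23.5·34.0000 = 799.0000
edge 3: (18.5,10.5)→(10,32)  cross = 18.5·32 − 10·10.5 = 487.0000; (r_i+r_j)·cross = 28.5·487.0000 = 13879.5000
edge 4: (10,32)→(5,35.5)  cross = 10·35.5 − 5·32 = 195.0000; (r_i+r_j)·cross = 15·195.0000 = 2925.0000
edge 5: (5,35.5)→(2,26)  cross = 5·26 − 2·35.5 = 59.0000; (r_i+r_j)·cross = 7·59.0000 = 413.0000
Σcross = 655.0000 → A = |Σcross|/2 = 327.5000 mm²
Σ(r_i+r_j)·cross = 17212.5000 → first moment M = |Σ|/6 = 2868.7500
R_c = M/A = 2868.7500/327.5000 = 8.7595 mm
θ = 201° = 3.508112 rad
V = θ·R_c·A = 3.508112·8.7595·327.5000 = 10063.896 mm³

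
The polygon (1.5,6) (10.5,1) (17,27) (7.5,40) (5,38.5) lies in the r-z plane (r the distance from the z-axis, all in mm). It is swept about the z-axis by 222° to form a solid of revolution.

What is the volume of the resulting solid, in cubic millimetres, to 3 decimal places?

Profile (r,z), 5 vertices: (1.5,6) (10.5,1) (17,27) (7.5,40) (5,38.5)
edge 0: (1.5,6)→(10.5,1)  cross = 1.5·1 − 10.5·6 = -61.5000; (r_i+r_j)·cross = 12·-61.5000 = -738.0000
edge 1: (10.5,1)→(17,27)  cross = 10.5·27 − 17·1 = 266.5000; (r_i+r_j)·cross = 27.5·266.5000 = 7328.7500
edge 2: (17,27)→(7.5,40)  cross = 17·40 − 7.5·27 = 477.5000; (r_i+r_j)·cross = 24.5·477.5000 = 11698.7500
edge 3: (7.5,40)→(5,38.5)  cross = 7.5·38.5 − 5·40 = 88.7500; (r_i+r_j)·cross = 12.5·88.7500 = 1109.3750
edge 4: (5,38.5)→(1.5,6)  cross = 5·6 − 1.5·38.5 = -27.7500; (r_i+r_j)·cross = 6.5·-27.7500 = -180.3750
Σcross = 743.5000 → A = |Σcross|/2 = 371.7500 mm²
Σ(r_i+r_j)·cross = 19218.5000 → first moment M = |Σ|/6 = 3203.0833
R_c = M/A = 3203.0833/371.7500 = 8.6162 mm
θ = 222° = 3.874631 rad
V = θ·R_c·A = 3.874631·8.6162·371.7500 = 12410.766 mm³

Volume = 12410.766 mm³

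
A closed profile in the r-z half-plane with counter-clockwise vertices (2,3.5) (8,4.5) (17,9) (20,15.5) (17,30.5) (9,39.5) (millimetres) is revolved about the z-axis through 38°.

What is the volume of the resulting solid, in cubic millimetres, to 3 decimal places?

Volume = 2808.427 mm³

Profile (r,z), 6 vertices: (2,3.5) (8,4.5) (17,9) (20,15.5) (17,30.5) (9,39.5)
edge 0: (2,3.5)→(8,4.5)  cross = 2·4.5 − 8·3.5 = -19.0000; (r_i+r_j)·cross = 10·-19.0000 = -190.0000
edge 1: (8,4.5)→(17,9)  cross = 8·9 − 17·4.5 = -4.5000; (r_i+r_j)·cross = 25·-4.5000 = -112.5000
edge 2: (17,9)→(20,15.5)  cross = 17·15.5 − 20·9 = 83.5000; (r_i+r_j)·cross = 37·83.5000 = 3089.5000
edge 3: (20,15.5)→(17,30.5)  cross = 20·30.5 − 17·15.5 = 346.5000; (r_i+r_j)·cross = 37·346.5000 = 12820.5000
edge 4: (17,30.5)→(9,39.5)  cross = 17·39.5 − 9·30.5 = 397.0000; (r_i+r_j)·cross = 26·397.0000 = 10322.0000
edge 5: (9,39.5)→(2,3.5)  cross = 9·3.5 − 2·39.5 = -47.5000; (r_i+r_j)·cross = 11·-47.5000 = -522.5000
Σcross = 756.0000 → A = |Σcross|/2 = 378.0000 mm²
Σ(r_i+r_j)·cross = 25407.0000 → first moment M = |Σ|/6 = 4234.5000
R_c = M/A = 4234.5000/378.0000 = 11.2024 mm
θ = 38° = 0.663225 rad
V = θ·R_c·A = 0.663225·11.2024·378.0000 = 2808.427 mm³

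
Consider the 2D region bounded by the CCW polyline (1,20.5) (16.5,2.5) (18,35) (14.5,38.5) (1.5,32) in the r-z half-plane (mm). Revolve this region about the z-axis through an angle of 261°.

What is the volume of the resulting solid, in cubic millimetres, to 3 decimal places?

Profile (r,z), 5 vertices: (1,20.5) (16.5,2.5) (18,35) (14.5,38.5) (1.5,32)
edge 0: (1,20.5)→(16.5,2.5)  cross = 1·2.5 − 16.5·20.5 = -335.7500; (r_i+r_j)·cross = 17.5·-335.7500 = -5875.6250
edge 1: (16.5,2.5)→(18,35)  cross = 16.5·35 − 18·2.5 = 532.5000; (r_i+r_j)·cross = 34.5·532.5000 = 18371.2500
edge 2: (18,35)→(14.5,38.5)  cross = 18·38.5 − 14.5·35 = 185.5000; (r_i+r_j)·cross = 32.5·185.5000 = 6028.7500
edge 3: (14.5,38.5)→(1.5,32)  cross = 14.5·32 − 1.5·38.5 = 406.2500; (r_i+r_j)·cross = 16·406.2500 = 6500.0000
edge 4: (1.5,32)→(1,20.5)  cross = 1.5·20.5 − 1·32 = -1.2500; (r_i+r_j)·cross = 2.5·-1.2500 = -3.1250
Σcross = 787.2500 → A = |Σcross|/2 = 393.6250 mm²
Σ(r_i+r_j)·cross = 25021.2500 → first moment M = |Σ|/6 = 4170.2083
R_c = M/A = 4170.2083/393.6250 = 10.5944 mm
θ = 261° = 4.555309 rad
V = θ·R_c·A = 4.555309·10.5944·393.6250 = 18996.589 mm³

Volume = 18996.589 mm³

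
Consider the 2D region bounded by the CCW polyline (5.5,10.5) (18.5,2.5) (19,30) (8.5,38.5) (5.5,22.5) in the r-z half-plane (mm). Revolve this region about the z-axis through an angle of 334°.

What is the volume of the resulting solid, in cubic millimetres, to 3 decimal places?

Volume = 26028.270 mm³

Profile (r,z), 5 vertices: (5.5,10.5) (18.5,2.5) (19,30) (8.5,38.5) (5.5,22.5)
edge 0: (5.5,10.5)→(18.5,2.5)  cross = 5.5·2.5 − 18.5·10.5 = -180.5000; (r_i+r_j)·cross = 24·-180.5000 = -4332.0000
edge 1: (18.5,2.5)→(19,30)  cross = 18.5·30 − 19·2.5 = 507.5000; (r_i+r_j)·cross = 37.5·507.5000 = 19031.2500
edge 2: (19,30)→(8.5,38.5)  cross = 19·38.5 − 8.5·30 = 476.5000; (r_i+r_j)·cross = 27.5·476.5000 = 13103.7500
edge 3: (8.5,38.5)→(5.5,22.5)  cross = 8.5·22.5 − 5.5·38.5 = -20.5000; (r_i+r_j)·cross = 14·-20.5000 = -287.0000
edge 4: (5.5,22.5)→(5.5,10.5)  cross = 5.5·10.5 − 5.5·22.5 = -66.0000; (r_i+r_j)·cross = 11·-66.0000 = -726.0000
Σcross = 717.0000 → A = |Σcross|/2 = 358.5000 mm²
Σ(r_i+r_j)·cross = 26790.0000 → first moment M = |Σ|/6 = 4465.0000
R_c = M/A = 4465.0000/358.5000 = 12.4547 mm
θ = 334° = 5.829400 rad
V = θ·R_c·A = 5.829400·12.4547·358.5000 = 26028.270 mm³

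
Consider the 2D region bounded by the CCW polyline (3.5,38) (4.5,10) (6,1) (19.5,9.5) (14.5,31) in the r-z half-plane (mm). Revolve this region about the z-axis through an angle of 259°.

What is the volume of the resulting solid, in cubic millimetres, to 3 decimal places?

Profile (r,z), 5 vertices: (3.5,38) (4.5,10) (6,1) (19.5,9.5) (14.5,31)
edge 0: (3.5,38)→(4.5,10)  cross = 3.5·10 − 4.5·38 = -136.0000; (r_i+r_j)·cross = 8·-136.0000 = -1088.0000
edge 1: (4.5,10)→(6,1)  cross = 4.5·1 − 6·10 = -55.5000; (r_i+r_j)·cross = 10.5·-55.5000 = -582.7500
edge 2: (6,1)→(19.5,9.5)  cross = 6·9.5 − 19.5·1 = 37.5000; (r_i+r_j)·cross = 25.5·37.5000 = 956.2500
edge 3: (19.5,9.5)→(14.5,31)  cross = 19.5·31 − 14.5·9.5 = 466.7500; (r_i+r_j)·cross = 34·466.7500 = 15869.5000
edge 4: (14.5,31)→(3.5,38)  cross = 14.5·38 − 3.5·31 = 442.5000; (r_i+r_j)·cross = 18·442.5000 = 7965.0000
Σcross = 755.2500 → A = |Σcross|/2 = 377.6250 mm²
Σ(r_i+r_j)·cross = 23120.0000 → first moment M = |Σ|/6 = 3853.3333
R_c = M/A = 3853.3333/377.6250 = 10.2041 mm
θ = 259° = 4.520403 rad
V = θ·R_c·A = 4.520403·10.2041·377.6250 = 17418.619 mm³

Volume = 17418.619 mm³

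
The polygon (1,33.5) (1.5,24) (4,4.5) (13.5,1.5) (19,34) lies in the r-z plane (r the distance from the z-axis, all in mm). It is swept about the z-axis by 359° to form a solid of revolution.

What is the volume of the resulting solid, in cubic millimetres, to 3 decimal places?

Volume = 25612.877 mm³

Profile (r,z), 5 vertices: (1,33.5) (1.5,24) (4,4.5) (13.5,1.5) (19,34)
edge 0: (1,33.5)→(1.5,24)  cross = 1·24 − 1.5·33.5 = -26.2500; (r_i+r_j)·cross = 2.5·-26.2500 = -65.6250
edge 1: (1.5,24)→(4,4.5)  cross = 1.5·4.5 − 4·24 = -89.2500; (r_i+r_j)·cross = 5.5·-89.2500 = -490.8750
edge 2: (4,4.5)→(13.5,1.5)  cross = 4·1.5 − 13.5·4.5 = -54.7500; (r_i+r_j)·cross = 17.5·-54.7500 = -958.1250
edge 3: (13.5,1.5)→(19,34)  cross = 13.5·34 − 19·1.5 = 430.5000; (r_i+r_j)·cross = 32.5·430.5000 = 13991.2500
edge 4: (19,34)→(1,33.5)  cross = 19·33.5 − 1·34 = 602.5000; (r_i+r_j)·cross = 20·602.5000 = 12050.0000
Σcross = 862.7500 → A = |Σcross|/2 = 431.3750 mm²
Σ(r_i+r_j)·cross = 24526.6250 → first moment M = |Σ|/6 = 4087.7708
R_c = M/A = 4087.7708/431.3750 = 9.4761 mm
θ = 359° = 6.265732 rad
V = θ·R_c·A = 6.265732·9.4761·431.3750 = 25612.877 mm³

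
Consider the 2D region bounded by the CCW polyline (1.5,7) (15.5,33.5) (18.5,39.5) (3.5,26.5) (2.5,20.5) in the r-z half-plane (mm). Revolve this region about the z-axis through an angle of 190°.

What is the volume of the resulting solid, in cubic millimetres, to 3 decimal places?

Volume = 3580.725 mm³

Profile (r,z), 5 vertices: (1.5,7) (15.5,33.5) (18.5,39.5) (3.5,26.5) (2.5,20.5)
edge 0: (1.5,7)→(15.5,33.5)  cross = 1.5·33.5 − 15.5·7 = -58.2500; (r_i+r_j)·cross = 17·-58.2500 = -990.2500
edge 1: (15.5,33.5)→(18.5,39.5)  cross = 15.5·39.5 − 18.5·33.5 = -7.5000; (r_i+r_j)·cross = 34·-7.5000 = -255.0000
edge 2: (18.5,39.5)→(3.5,26.5)  cross = 18.5·26.5 − 3.5·39.5 = 352.0000; (r_i+r_j)·cross = 22·352.0000 = 7744.0000
edge 3: (3.5,26.5)→(2.5,20.5)  cross = 3.5·20.5 − 2.5·26.5 = 5.5000; (r_i+r_j)·cross = 6·5.5000 = 33.0000
edge 4: (2.5,20.5)→(1.5,7)  cross = 2.5·7 − 1.5·20.5 = -13.2500; (r_i+r_j)·cross = 4·-13.2500 = -53.0000
Σcross = 278.5000 → A = |Σcross|/2 = 139.2500 mm²
Σ(r_i+r_j)·cross = 6478.7500 → first moment M = |Σ|/6 = 1079.7917
R_c = M/A = 1079.7917/139.2500 = 7.7543 mm
θ = 190° = 3.316126 rad
V = θ·R_c·A = 3.316126·7.7543·139.2500 = 3580.725 mm³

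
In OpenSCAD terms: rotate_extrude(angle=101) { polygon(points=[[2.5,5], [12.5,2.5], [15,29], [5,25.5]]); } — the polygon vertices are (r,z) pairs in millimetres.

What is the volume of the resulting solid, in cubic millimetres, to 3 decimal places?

Profile (r,z), 4 vertices: (2.5,5) (12.5,2.5) (15,29) (5,25.5)
edge 0: (2.5,5)→(12.5,2.5)  cross = 2.5·2.5 − 12.5·5 = -56.2500; (r_i+r_j)·cross = 15·-56.2500 = -843.7500
edge 1: (12.5,2.5)→(15,29)  cross = 12.5·29 − 15·2.5 = 325.0000; (r_i+r_j)·cross = 27.5·325.0000 = 8937.5000
edge 2: (15,29)→(5,25.5)  cross = 15·25.5 − 5·29 = 237.5000; (r_i+r_j)·cross = 20·237.5000 = 4750.0000
edge 3: (5,25.5)→(2.5,5)  cross = 5·5 − 2.5·25.5 = -38.7500; (r_i+r_j)·cross = 7.5·-38.7500 = -290.6250
Σcross = 467.5000 → A = |Σcross|/2 = 233.7500 mm²
Σ(r_i+r_j)·cross = 12553.1250 → first moment M = |Σ|/6 = 2092.1875
R_c = M/A = 2092.1875/233.7500 = 8.9505 mm
θ = 101° = 1.762783 rad
V = θ·R_c·A = 1.762783·8.9505·233.7500 = 3688.072 mm³

Volume = 3688.072 mm³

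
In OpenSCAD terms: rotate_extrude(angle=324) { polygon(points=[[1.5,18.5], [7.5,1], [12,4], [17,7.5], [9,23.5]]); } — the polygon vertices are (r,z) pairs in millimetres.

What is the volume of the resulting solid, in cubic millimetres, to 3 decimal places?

Volume = 9202.235 mm³

Profile (r,z), 5 vertices: (1.5,18.5) (7.5,1) (12,4) (17,7.5) (9,23.5)
edge 0: (1.5,18.5)→(7.5,1)  cross = 1.5·1 − 7.5·18.5 = -137.2500; (r_i+r_j)·cross = 9·-137.2500 = -1235.2500
edge 1: (7.5,1)→(12,4)  cross = 7.5·4 − 12·1 = 18.0000; (r_i+r_j)·cross = 19.5·18.0000 = 351.0000
edge 2: (12,4)→(17,7.5)  cross = 12·7.5 − 17·4 = 22.0000; (r_i+r_j)·cross = 29·22.0000 = 638.0000
edge 3: (17,7.5)→(9,23.5)  cross = 17·23.5 − 9·7.5 = 332.0000; (r_i+r_j)·cross = 26·332.0000 = 8632.0000
edge 4: (9,23.5)→(1.5,18.5)  cross = 9·18.5 − 1.5·23.5 = 131.2500; (r_i+r_j)·cross = 10.5·131.2500 = 1378.1250
Σcross = 366.0000 → A = |Σcross|/2 = 183.0000 mm²
Σ(r_i+r_j)·cross = 9763.8750 → first moment M = |Σ|/6 = 1627.3125
R_c = M/A = 1627.3125/183.0000 = 8.8924 mm
θ = 324° = 5.654867 rad
V = θ·R_c·A = 5.654867·8.8924·183.0000 = 9202.235 mm³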